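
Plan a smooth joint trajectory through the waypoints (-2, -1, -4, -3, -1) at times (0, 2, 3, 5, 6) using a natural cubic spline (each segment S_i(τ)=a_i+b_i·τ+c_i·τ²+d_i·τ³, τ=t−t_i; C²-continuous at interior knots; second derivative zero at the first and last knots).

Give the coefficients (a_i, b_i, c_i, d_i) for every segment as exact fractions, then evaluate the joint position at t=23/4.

  seg 0: a=-2 b=353/186 c=0 d=-65/186
  seg 1: a=-1 b=-427/186 c=-65/31 d=259/186
  seg 2: a=-4 b=-215/93 c=129/62 d=-251/744
  seg 3: a=-3 b=365/186 c=7/124 d=-7/372
S(23/4) = -11939/7936

Δ: Δ0=1/2, Δ1=-3, Δ2=1/2, Δ3=2
row 1: diag=6, rhs=-21; c'=1/6, d'=-7/2
row 2: denom=6−1·1/6=35/6; d'=(21−1·-7/2)/(35/6)=21/5
row 3: denom=6−2·12/35=186/35; d'=(9−2·21/5)/(186/35)=7/62
back: M3=7/62
back: M2=21/5−12/35·7/62=129/31
back: M1=-7/2−1/6·129/31=-130/31
M: M0=0, M1=-130/31, M2=129/31, M3=7/62, M4=0
seg 0: a=-2, c=M0/2=0, d=(M1−M0)/(6·2)=-65/186, b=Δ0−h0·(2M0+M1)/6=353/186
seg 1: a=-1, c=M1/2=-65/31, d=(M2−M1)/(6·1)=259/186, b=Δ1−h1·(2M1+M2)/6=-427/186
seg 2: a=-4, c=M2/2=129/62, d=(M3−M2)/(6·2)=-251/744, b=Δ2−h2·(2M2+M3)/6=-215/93
seg 3: a=-3, c=M3/2=7/124, d=(M4−M3)/(6·1)=-7/372, b=Δ3−h3·(2M3+M4)/6=365/186
t_q=23/4 → seg 3, τ=3/4; S=-3+365/186·τ+7/124·τ²+-7/372·τ³=-11939/7936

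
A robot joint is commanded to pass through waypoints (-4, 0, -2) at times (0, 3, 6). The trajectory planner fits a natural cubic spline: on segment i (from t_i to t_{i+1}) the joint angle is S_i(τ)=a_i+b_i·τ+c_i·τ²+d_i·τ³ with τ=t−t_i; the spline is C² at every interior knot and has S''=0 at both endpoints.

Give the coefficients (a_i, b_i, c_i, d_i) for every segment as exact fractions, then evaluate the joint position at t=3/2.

  seg 0: a=-4 b=11/6 c=0 d=-1/18
  seg 1: a=0 b=1/3 c=-1/2 d=1/18
S(3/2) = -23/16

Δ: Δ0=4/3, Δ1=-2/3
row 1: diag=12, rhs=-12; c'=1/4, d'=-1
back: M1=-1
M: M0=0, M1=-1, M2=0
seg 0: a=-4, c=M0/2=0, d=(M1−M0)/(6·3)=-1/18, b=Δ0−h0·(2M0+M1)/6=11/6
seg 1: a=0, c=M1/2=-1/2, d=(M2−M1)/(6·3)=1/18, b=Δ1−h1·(2M1+M2)/6=1/3
t_q=3/2 → seg 0, τ=3/2; S=-4+11/6·τ+0·τ²+-1/18·τ³=-23/16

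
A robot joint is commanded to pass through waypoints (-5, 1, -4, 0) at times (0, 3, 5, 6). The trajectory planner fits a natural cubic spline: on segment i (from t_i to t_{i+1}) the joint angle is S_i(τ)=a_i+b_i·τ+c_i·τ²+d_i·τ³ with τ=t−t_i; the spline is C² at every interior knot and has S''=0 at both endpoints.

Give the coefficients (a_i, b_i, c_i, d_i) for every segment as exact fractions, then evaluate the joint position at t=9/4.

Δ: Δ0=2, Δ1=-5/2, Δ2=4
row 1: diag=10, rhs=-27; c'=1/5, d'=-27/10
row 2: denom=6−2·1/5=28/5; d'=(39−2·-27/10)/(28/5)=111/14
back: M2=111/14
back: M1=-27/10−1/5·111/14=-30/7
M: M0=0, M1=-30/7, M2=111/14, M3=0
seg 0: a=-5, c=M0/2=0, d=(M1−M0)/(6·3)=-5/21, b=Δ0−h0·(2M0+M1)/6=29/7
seg 1: a=1, c=M1/2=-15/7, d=(M2−M1)/(6·2)=57/56, b=Δ1−h1·(2M1+M2)/6=-16/7
seg 2: a=-4, c=M2/2=111/28, d=(M3−M2)/(6·1)=-37/28, b=Δ2−h2·(2M2+M3)/6=19/14
t_q=9/4 → seg 0, τ=9/4; S=-5+29/7·τ+0·τ²+-5/21·τ³=103/64

  seg 0: a=-5 b=29/7 c=0 d=-5/21
  seg 1: a=1 b=-16/7 c=-15/7 d=57/56
  seg 2: a=-4 b=19/14 c=111/28 d=-37/28
S(9/4) = 103/64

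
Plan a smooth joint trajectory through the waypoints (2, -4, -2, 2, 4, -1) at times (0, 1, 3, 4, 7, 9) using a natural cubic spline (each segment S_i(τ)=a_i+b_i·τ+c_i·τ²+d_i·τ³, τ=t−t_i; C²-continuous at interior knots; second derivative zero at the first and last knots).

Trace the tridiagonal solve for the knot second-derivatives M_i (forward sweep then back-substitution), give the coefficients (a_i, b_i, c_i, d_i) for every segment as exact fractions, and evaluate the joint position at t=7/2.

Δ: Δ0=-6, Δ1=1, Δ2=4, Δ3=2/3, Δ4=-5/2
row 1: diag=6, rhs=42; c'=1/3, d'=7
row 2: denom=6−2·1/3=16/3; d'=(18−2·7)/(16/3)=3/4
row 3: denom=8−1·3/16=125/16; d'=(-20−1·3/4)/(125/16)=-332/125
row 4: denom=10−3·48/125=1106/125; d'=(-19−3·-332/125)/(1106/125)=-197/158
back: M4=-197/158
back: M3=-332/125−48/125·-197/158=-172/79
back: M2=3/4−3/16·-172/79=183/158
back: M1=7−1/3·183/158=1045/158
M: M0=0, M1=1045/158, M2=183/158, M3=-172/79, M4=-197/158, M5=0
seg 0: a=2, c=M0/2=0, d=(M1−M0)/(6·1)=1045/948, b=Δ0−h0·(2M0+M1)/6=-6733/948
seg 1: a=-4, c=M1/2=1045/316, d=(M2−M1)/(6·2)=-431/948, b=Δ1−h1·(2M1+M2)/6=-1799/474
seg 2: a=-2, c=M2/2=183/316, d=(M3−M2)/(6·1)=-527/948, b=Δ2−h2·(2M2+M3)/6=1885/474
seg 3: a=2, c=M3/2=-86/79, d=(M4−M3)/(6·3)=49/948, b=Δ3−h3·(2M3+M4)/6=3287/948
seg 4: a=4, c=M4/2=-197/316, d=(M5−M4)/(6·2)=197/1896, b=Δ4−h4·(2M4+M5)/6=-791/474
t_q=7/2 → seg 2, τ=1/2; S=-2+1885/474·τ+183/316·τ²+-527/948·τ³=161/2528

  seg 0: a=2 b=-6733/948 c=0 d=1045/948
  seg 1: a=-4 b=-1799/474 c=1045/316 d=-431/948
  seg 2: a=-2 b=1885/474 c=183/316 d=-527/948
  seg 3: a=2 b=3287/948 c=-86/79 d=49/948
  seg 4: a=4 b=-791/474 c=-197/316 d=197/1896
S(7/2) = 161/2528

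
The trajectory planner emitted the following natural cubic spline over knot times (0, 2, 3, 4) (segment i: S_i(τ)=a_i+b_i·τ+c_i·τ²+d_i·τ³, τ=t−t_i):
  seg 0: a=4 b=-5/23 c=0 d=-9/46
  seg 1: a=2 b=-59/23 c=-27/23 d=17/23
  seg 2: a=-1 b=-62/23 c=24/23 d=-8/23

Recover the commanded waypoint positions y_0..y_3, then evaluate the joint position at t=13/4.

y_0 = S_0(0) = a_0 = 4
y_1 = S_1(0) = a_1 = 2
y_2 = S_2(0) = a_2 = -1
y_3 = S_2(1) = -3
t_q=13/4 is in segment 2 (τ=1/4); S_2(τ)=-297/184

y_0=4 y_1=2 y_2=-1 y_3=-3
S(13/4) = -297/184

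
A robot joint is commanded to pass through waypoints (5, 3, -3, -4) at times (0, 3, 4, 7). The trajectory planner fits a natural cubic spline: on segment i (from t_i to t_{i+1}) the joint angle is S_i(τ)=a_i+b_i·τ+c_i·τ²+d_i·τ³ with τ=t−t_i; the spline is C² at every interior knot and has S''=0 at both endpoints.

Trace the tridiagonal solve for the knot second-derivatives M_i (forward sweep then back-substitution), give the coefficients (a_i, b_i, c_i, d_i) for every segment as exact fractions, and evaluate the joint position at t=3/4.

  seg 0: a=5 b=103/63 c=0 d=-145/567
  seg 1: a=3 b=-332/63 c=-145/63 d=11/7
  seg 2: a=-3 b=-325/63 c=152/63 d=-152/567
S(3/4) = 2741/448

Δ: Δ0=-2/3, Δ1=-6, Δ2=-1/3
row 1: diag=8, rhs=-32; c'=1/8, d'=-4
row 2: denom=8−1·1/8=63/8; d'=(34−1·-4)/(63/8)=304/63
back: M2=304/63
back: M1=-4−1/8·304/63=-290/63
M: M0=0, M1=-290/63, M2=304/63, M3=0
seg 0: a=5, c=M0/2=0, d=(M1−M0)/(6·3)=-145/567, b=Δ0−h0·(2M0+M1)/6=103/63
seg 1: a=3, c=M1/2=-145/63, d=(M2−M1)/(6·1)=11/7, b=Δ1−h1·(2M1+M2)/6=-332/63
seg 2: a=-3, c=M2/2=152/63, d=(M3−M2)/(6·3)=-152/567, b=Δ2−h2·(2M2+M3)/6=-325/63
t_q=3/4 → seg 0, τ=3/4; S=5+103/63·τ+0·τ²+-145/567·τ³=2741/448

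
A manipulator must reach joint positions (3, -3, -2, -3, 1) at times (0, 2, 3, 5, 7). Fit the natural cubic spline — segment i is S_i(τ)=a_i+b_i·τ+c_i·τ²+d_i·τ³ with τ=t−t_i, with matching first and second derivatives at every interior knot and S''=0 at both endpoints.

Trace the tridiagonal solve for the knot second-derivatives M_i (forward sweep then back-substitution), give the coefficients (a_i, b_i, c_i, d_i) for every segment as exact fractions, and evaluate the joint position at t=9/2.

Δ: Δ0=-3, Δ1=1, Δ2=-1/2, Δ3=2
row 1: diag=6, rhs=24; c'=1/6, d'=4
row 2: denom=6−1·1/6=35/6; d'=(-9−1·4)/(35/6)=-78/35
row 3: denom=8−2·12/35=256/35; d'=(15−2·-78/35)/(256/35)=681/256
back: M3=681/256
back: M2=-78/35−12/35·681/256=-201/64
back: M1=4−1/6·-201/64=579/128
M: M0=0, M1=579/128, M2=-201/64, M3=681/256, M4=0
seg 0: a=3, c=M0/2=0, d=(M1−M0)/(6·2)=193/512, b=Δ0−h0·(2M0+M1)/6=-577/128
seg 1: a=-3, c=M1/2=579/256, d=(M2−M1)/(6·1)=-327/256, b=Δ1−h1·(2M1+M2)/6=1/64
seg 2: a=-2, c=M2/2=-201/128, d=(M3−M2)/(6·2)=495/1024, b=Δ2−h2·(2M2+M3)/6=181/256
seg 3: a=-3, c=M3/2=681/512, d=(M4−M3)/(6·2)=-227/1024, b=Δ3−h3·(2M3+M4)/6=29/128
t_q=9/2 → seg 2, τ=3/2; S=-2+181/256·τ+-201/128·τ²+495/1024·τ³=-23275/8192

  seg 0: a=3 b=-577/128 c=0 d=193/512
  seg 1: a=-3 b=1/64 c=579/256 d=-327/256
  seg 2: a=-2 b=181/256 c=-201/128 d=495/1024
  seg 3: a=-3 b=29/128 c=681/512 d=-227/1024
S(9/2) = -23275/8192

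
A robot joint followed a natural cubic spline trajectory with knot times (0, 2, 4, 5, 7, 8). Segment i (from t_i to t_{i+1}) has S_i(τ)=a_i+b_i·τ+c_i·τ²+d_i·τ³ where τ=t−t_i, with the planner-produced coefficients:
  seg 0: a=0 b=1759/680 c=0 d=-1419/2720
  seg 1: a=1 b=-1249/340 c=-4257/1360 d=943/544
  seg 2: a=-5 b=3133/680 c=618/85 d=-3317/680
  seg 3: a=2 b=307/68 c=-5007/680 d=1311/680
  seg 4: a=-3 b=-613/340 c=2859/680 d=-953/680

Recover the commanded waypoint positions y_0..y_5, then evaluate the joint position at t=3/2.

y_0=0 y_1=1 y_2=-5 y_3=2 y_4=-3 y_5=-2
S(3/2) = 46119/21760

y_0 = S_0(0) = a_0 = 0
y_1 = S_1(0) = a_1 = 1
y_2 = S_2(0) = a_2 = -5
y_3 = S_3(0) = a_3 = 2
y_4 = S_4(0) = a_4 = -3
y_5 = S_4(1) = -2
t_q=3/2 is in segment 0 (τ=3/2); S_0(τ)=46119/21760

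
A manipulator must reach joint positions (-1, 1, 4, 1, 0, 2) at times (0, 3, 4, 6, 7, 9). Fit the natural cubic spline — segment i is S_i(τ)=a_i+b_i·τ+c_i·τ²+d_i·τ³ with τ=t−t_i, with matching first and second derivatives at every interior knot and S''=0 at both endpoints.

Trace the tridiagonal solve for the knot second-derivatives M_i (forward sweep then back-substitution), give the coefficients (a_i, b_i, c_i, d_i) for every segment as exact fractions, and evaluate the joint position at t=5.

Δ: Δ0=2/3, Δ1=3, Δ2=-3/2, Δ3=-1, Δ4=1
row 1: diag=8, rhs=14; c'=1/8, d'=7/4
row 2: denom=6−1·1/8=47/8; d'=(-27−1·7/4)/(47/8)=-230/47
row 3: denom=6−2·16/47=250/47; d'=(3−2·-230/47)/(250/47)=601/250
row 4: denom=6−1·47/250=1453/250; d'=(12−1·601/250)/(1453/250)=2399/1453
back: M4=2399/1453
back: M3=601/250−47/250·2399/1453=3042/1453
back: M2=-230/47−16/47·3042/1453=-8146/1453
back: M1=7/4−1/8·-8146/1453=3561/1453
M: M0=0, M1=3561/1453, M2=-8146/1453, M3=3042/1453, M4=2399/1453, M5=0
seg 0: a=-1, c=M0/2=0, d=(M1−M0)/(6·3)=1187/8718, b=Δ0−h0·(2M0+M1)/6=-4871/8718
seg 1: a=1, c=M1/2=3561/2906, d=(M2−M1)/(6·1)=-11707/8718, b=Δ1−h1·(2M1+M2)/6=13589/4359
seg 2: a=4, c=M2/2=-4073/1453, d=(M3−M2)/(6·2)=2797/4359, b=Δ2−h2·(2M2+M3)/6=13423/8718
seg 3: a=1, c=M3/2=1521/1453, d=(M4−M3)/(6·1)=-643/8718, b=Δ3−h3·(2M3+M4)/6=-17201/8718
seg 4: a=0, c=M4/2=2399/2906, d=(M5−M4)/(6·2)=-2399/17436, b=Δ4−h4·(2M4+M5)/6=-439/4359
t_q=5 → seg 2, τ=1; S=4+13423/8718·τ+-4073/1453·τ²+2797/4359·τ³=9817/2906

  seg 0: a=-1 b=-4871/8718 c=0 d=1187/8718
  seg 1: a=1 b=13589/4359 c=3561/2906 d=-11707/8718
  seg 2: a=4 b=13423/8718 c=-4073/1453 d=2797/4359
  seg 3: a=1 b=-17201/8718 c=1521/1453 d=-643/8718
  seg 4: a=0 b=-439/4359 c=2399/2906 d=-2399/17436
S(5) = 9817/2906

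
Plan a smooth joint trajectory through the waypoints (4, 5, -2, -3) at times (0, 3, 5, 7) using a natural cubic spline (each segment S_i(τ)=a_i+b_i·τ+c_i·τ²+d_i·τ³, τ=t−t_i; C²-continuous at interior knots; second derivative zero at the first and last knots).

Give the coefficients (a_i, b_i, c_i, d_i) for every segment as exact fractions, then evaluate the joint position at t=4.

  seg 0: a=4 b=203/114 c=0 d=-55/342
  seg 1: a=5 b=-146/57 c=-55/38 d=223/456
  seg 2: a=-2 b=-283/114 c=113/76 d=-113/456
S(4) = 225/152

Δ: Δ0=1/3, Δ1=-7/2, Δ2=-1/2
row 1: diag=10, rhs=-23; c'=1/5, d'=-23/10
row 2: denom=8−2·1/5=38/5; d'=(18−2·-23/10)/(38/5)=113/38
back: M2=113/38
back: M1=-23/10−1/5·113/38=-55/19
M: M0=0, M1=-55/19, M2=113/38, M3=0
seg 0: a=4, c=M0/2=0, d=(M1−M0)/(6·3)=-55/342, b=Δ0−h0·(2M0+M1)/6=203/114
seg 1: a=5, c=M1/2=-55/38, d=(M2−M1)/(6·2)=223/456, b=Δ1−h1·(2M1+M2)/6=-146/57
seg 2: a=-2, c=M2/2=113/76, d=(M3−M2)/(6·2)=-113/456, b=Δ2−h2·(2M2+M3)/6=-283/114
t_q=4 → seg 1, τ=1; S=5+-146/57·τ+-55/38·τ²+223/456·τ³=225/152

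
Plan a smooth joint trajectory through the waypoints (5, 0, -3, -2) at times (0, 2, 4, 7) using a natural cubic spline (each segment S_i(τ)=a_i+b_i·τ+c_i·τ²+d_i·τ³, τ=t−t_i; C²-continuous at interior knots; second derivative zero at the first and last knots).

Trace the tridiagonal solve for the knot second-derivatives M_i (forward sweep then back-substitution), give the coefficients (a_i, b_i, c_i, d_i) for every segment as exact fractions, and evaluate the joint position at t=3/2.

Δ: Δ0=-5/2, Δ1=-3/2, Δ2=1/3
row 1: diag=8, rhs=6; c'=1/4, d'=3/4
row 2: denom=10−2·1/4=19/2; d'=(11−2·3/4)/(19/2)=1
back: M2=1
back: M1=3/4−1/4·1=1/2
M: M0=0, M1=1/2, M2=1, M3=0
seg 0: a=5, c=M0/2=0, d=(M1−M0)/(6·2)=1/24, b=Δ0−h0·(2M0+M1)/6=-8/3
seg 1: a=0, c=M1/2=1/4, d=(M2−M1)/(6·2)=1/24, b=Δ1−h1·(2M1+M2)/6=-13/6
seg 2: a=-3, c=M2/2=1/2, d=(M3−M2)/(6·3)=-1/18, b=Δ2−h2·(2M2+M3)/6=-2/3
t_q=3/2 → seg 0, τ=3/2; S=5+-8/3·τ+0·τ²+1/24·τ³=73/64

  seg 0: a=5 b=-8/3 c=0 d=1/24
  seg 1: a=0 b=-13/6 c=1/4 d=1/24
  seg 2: a=-3 b=-2/3 c=1/2 d=-1/18
S(3/2) = 73/64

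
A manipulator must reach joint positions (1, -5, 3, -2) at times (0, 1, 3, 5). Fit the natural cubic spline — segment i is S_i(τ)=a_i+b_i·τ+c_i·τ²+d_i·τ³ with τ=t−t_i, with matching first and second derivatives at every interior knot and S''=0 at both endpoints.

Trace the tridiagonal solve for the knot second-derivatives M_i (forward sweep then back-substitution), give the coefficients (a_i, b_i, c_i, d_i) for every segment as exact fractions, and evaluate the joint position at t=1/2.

  seg 0: a=1 b=-357/44 c=0 d=93/44
  seg 1: a=-5 b=-39/22 c=279/44 d=-19/11
  seg 2: a=3 b=63/22 c=-177/44 d=59/88
S(1/2) = -983/352

Δ: Δ0=-6, Δ1=4, Δ2=-5/2
row 1: diag=6, rhs=60; c'=1/3, d'=10
row 2: denom=8−2·1/3=22/3; d'=(-39−2·10)/(22/3)=-177/22
back: M2=-177/22
back: M1=10−1/3·-177/22=279/22
M: M0=0, M1=279/22, M2=-177/22, M3=0
seg 0: a=1, c=M0/2=0, d=(M1−M0)/(6·1)=93/44, b=Δ0−h0·(2M0+M1)/6=-357/44
seg 1: a=-5, c=M1/2=279/44, d=(M2−M1)/(6·2)=-19/11, b=Δ1−h1·(2M1+M2)/6=-39/22
seg 2: a=3, c=M2/2=-177/44, d=(M3−M2)/(6·2)=59/88, b=Δ2−h2·(2M2+M3)/6=63/22
t_q=1/2 → seg 0, τ=1/2; S=1+-357/44·τ+0·τ²+93/44·τ³=-983/352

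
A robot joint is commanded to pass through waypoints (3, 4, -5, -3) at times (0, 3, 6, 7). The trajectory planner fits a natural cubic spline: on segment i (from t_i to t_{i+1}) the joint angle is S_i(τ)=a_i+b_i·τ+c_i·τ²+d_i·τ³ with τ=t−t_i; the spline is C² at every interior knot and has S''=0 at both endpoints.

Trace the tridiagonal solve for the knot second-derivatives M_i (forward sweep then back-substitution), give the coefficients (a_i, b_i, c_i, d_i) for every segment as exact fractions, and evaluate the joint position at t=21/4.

  seg 0: a=3 b=154/87 c=0 d=-125/783
  seg 1: a=4 b=-221/87 c=-125/87 d=335/783
  seg 2: a=-5 b=34/87 c=70/29 d=-70/87
S(21/4) = -7639/1856

Δ: Δ0=1/3, Δ1=-3, Δ2=2
row 1: diag=12, rhs=-20; c'=1/4, d'=-5/3
row 2: denom=8−3·1/4=29/4; d'=(30−3·-5/3)/(29/4)=140/29
back: M2=140/29
back: M1=-5/3−1/4·140/29=-250/87
M: M0=0, M1=-250/87, M2=140/29, M3=0
seg 0: a=3, c=M0/2=0, d=(M1−M0)/(6·3)=-125/783, b=Δ0−h0·(2M0+M1)/6=154/87
seg 1: a=4, c=M1/2=-125/87, d=(M2−M1)/(6·3)=335/783, b=Δ1−h1·(2M1+M2)/6=-221/87
seg 2: a=-5, c=M2/2=70/29, d=(M3−M2)/(6·1)=-70/87, b=Δ2−h2·(2M2+M3)/6=34/87
t_q=21/4 → seg 1, τ=9/4; S=4+-221/87·τ+-125/87·τ²+335/783·τ³=-7639/1856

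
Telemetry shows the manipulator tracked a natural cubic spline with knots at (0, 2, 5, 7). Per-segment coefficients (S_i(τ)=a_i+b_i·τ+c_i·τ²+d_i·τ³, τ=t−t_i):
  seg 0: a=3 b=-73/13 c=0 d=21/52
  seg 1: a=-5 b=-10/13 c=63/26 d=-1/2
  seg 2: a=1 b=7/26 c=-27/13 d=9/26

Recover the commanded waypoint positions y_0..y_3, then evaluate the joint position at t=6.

y_0 = S_0(0) = a_0 = 3
y_1 = S_1(0) = a_1 = -5
y_2 = S_2(0) = a_2 = 1
y_3 = S_2(2) = -4
t_q=6 is in segment 2 (τ=1); S_2(τ)=-6/13

y_0=3 y_1=-5 y_2=1 y_3=-4
S(6) = -6/13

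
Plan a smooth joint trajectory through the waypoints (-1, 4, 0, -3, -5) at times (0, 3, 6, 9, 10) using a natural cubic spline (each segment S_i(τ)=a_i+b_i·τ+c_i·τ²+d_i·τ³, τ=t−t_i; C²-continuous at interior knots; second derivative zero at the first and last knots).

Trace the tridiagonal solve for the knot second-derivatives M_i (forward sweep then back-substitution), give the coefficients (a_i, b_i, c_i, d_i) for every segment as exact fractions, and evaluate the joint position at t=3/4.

  seg 0: a=-1 b=409/162 c=0 d=-139/1458
  seg 1: a=4 b=-4/81 c=-139/162 d=209/1458
  seg 2: a=0 b=-215/162 c=35/81 d=-157/1458
  seg 3: a=-3 b=-133/81 c=-29/54 d=29/162
S(3/4) = 983/1152

Δ: Δ0=5/3, Δ1=-4/3, Δ2=-1, Δ3=-2
row 1: diag=12, rhs=-18; c'=1/4, d'=-3/2
row 2: denom=12−3·1/4=45/4; d'=(2−3·-3/2)/(45/4)=26/45
row 3: denom=8−3·4/15=36/5; d'=(-6−3·26/45)/(36/5)=-29/27
back: M3=-29/27
back: M2=26/45−4/15·-29/27=70/81
back: M1=-3/2−1/4·70/81=-139/81
M: M0=0, M1=-139/81, M2=70/81, M3=-29/27, M4=0
seg 0: a=-1, c=M0/2=0, d=(M1−M0)/(6·3)=-139/1458, b=Δ0−h0·(2M0+M1)/6=409/162
seg 1: a=4, c=M1/2=-139/162, d=(M2−M1)/(6·3)=209/1458, b=Δ1−h1·(2M1+M2)/6=-4/81
seg 2: a=0, c=M2/2=35/81, d=(M3−M2)/(6·3)=-157/1458, b=Δ2−h2·(2M2+M3)/6=-215/162
seg 3: a=-3, c=M3/2=-29/54, d=(M4−M3)/(6·1)=29/162, b=Δ3−h3·(2M3+M4)/6=-133/81
t_q=3/4 → seg 0, τ=3/4; S=-1+409/162·τ+0·τ²+-139/1458·τ³=983/1152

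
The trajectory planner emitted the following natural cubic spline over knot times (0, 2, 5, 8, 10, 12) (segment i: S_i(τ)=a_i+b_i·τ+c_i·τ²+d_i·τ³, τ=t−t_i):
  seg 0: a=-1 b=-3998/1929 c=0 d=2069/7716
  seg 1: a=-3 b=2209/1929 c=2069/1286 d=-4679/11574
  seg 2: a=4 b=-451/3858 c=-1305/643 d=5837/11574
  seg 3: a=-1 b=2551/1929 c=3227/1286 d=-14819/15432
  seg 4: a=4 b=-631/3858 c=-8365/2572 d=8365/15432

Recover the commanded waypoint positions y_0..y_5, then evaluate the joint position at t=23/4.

y_0=-1 y_1=-3 y_2=4 y_3=-1 y_4=4 y_5=-5
S(23/4) = 245551/82304

y_0 = S_0(0) = a_0 = -1
y_1 = S_1(0) = a_1 = -3
y_2 = S_2(0) = a_2 = 4
y_3 = S_3(0) = a_3 = -1
y_4 = S_4(0) = a_4 = 4
y_5 = S_4(2) = -5
t_q=23/4 is in segment 2 (τ=3/4); S_2(τ)=245551/82304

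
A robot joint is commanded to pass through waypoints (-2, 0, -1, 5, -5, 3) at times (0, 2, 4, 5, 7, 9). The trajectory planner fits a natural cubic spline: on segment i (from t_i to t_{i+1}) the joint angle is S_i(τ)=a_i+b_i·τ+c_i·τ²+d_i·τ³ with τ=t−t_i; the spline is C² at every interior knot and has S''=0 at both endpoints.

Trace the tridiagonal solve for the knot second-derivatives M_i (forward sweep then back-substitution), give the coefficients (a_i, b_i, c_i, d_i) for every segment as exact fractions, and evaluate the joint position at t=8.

Δ: Δ0=1, Δ1=-1/2, Δ2=6, Δ3=-5, Δ4=4
row 1: diag=8, rhs=-9; c'=1/4, d'=-9/8
row 2: denom=6−2·1/4=11/2; d'=(39−2·-9/8)/(11/2)=15/2
row 3: denom=6−1·2/11=64/11; d'=(-66−1·15/2)/(64/11)=-1617/128
row 4: denom=8−2·11/32=117/16; d'=(54−2·-1617/128)/(117/16)=1691/156
back: M4=1691/156
back: M3=-1617/128−11/32·1691/156=-638/39
back: M2=15/2−2/11·-638/39=817/78
back: M1=-9/8−1/4·817/78=-146/39
M: M0=0, M1=-146/39, M2=817/78, M3=-638/39, M4=1691/156, M5=0
seg 0: a=-2, c=M0/2=0, d=(M1−M0)/(6·2)=-73/234, b=Δ0−h0·(2M0+M1)/6=263/117
seg 1: a=0, c=M1/2=-73/39, d=(M2−M1)/(6·2)=1109/936, b=Δ1−h1·(2M1+M2)/6=-175/117
seg 2: a=-1, c=M2/2=817/156, d=(M3−M2)/(6·1)=-161/36, b=Δ2−h2·(2M2+M3)/6=1225/234
seg 3: a=5, c=M3/2=-319/39, d=(M4−M3)/(6·2)=4243/1872, b=Δ3−h3·(2M3+M4)/6=1073/468
seg 4: a=-5, c=M4/2=1691/312, d=(M5−M4)/(6·2)=-1691/1872, b=Δ4−h4·(2M4+M5)/6=-755/234
t_q=8 → seg 4, τ=1; S=-5+-755/234·τ+1691/312·τ²+-1691/1872·τ³=-2315/624

  seg 0: a=-2 b=263/117 c=0 d=-73/234
  seg 1: a=0 b=-175/117 c=-73/39 d=1109/936
  seg 2: a=-1 b=1225/234 c=817/156 d=-161/36
  seg 3: a=5 b=1073/468 c=-319/39 d=4243/1872
  seg 4: a=-5 b=-755/234 c=1691/312 d=-1691/1872
S(8) = -2315/624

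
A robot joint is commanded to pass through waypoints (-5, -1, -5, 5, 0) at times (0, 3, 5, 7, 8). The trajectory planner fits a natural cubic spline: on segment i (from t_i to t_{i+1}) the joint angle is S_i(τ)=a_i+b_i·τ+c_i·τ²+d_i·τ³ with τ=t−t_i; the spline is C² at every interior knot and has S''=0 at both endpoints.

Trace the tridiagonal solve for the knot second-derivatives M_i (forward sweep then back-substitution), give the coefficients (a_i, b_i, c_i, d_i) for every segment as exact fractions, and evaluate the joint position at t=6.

Δ: Δ0=4/3, Δ1=-2, Δ2=5, Δ3=-5
row 1: diag=10, rhs=-20; c'=1/5, d'=-2
row 2: denom=8−2·1/5=38/5; d'=(42−2·-2)/(38/5)=115/19
row 3: denom=6−2·5/19=104/19; d'=(-60−2·115/19)/(104/19)=-685/52
back: M3=-685/52
back: M2=115/19−5/19·-685/52=495/52
back: M1=-2−1/5·495/52=-203/52
M: M0=0, M1=-203/52, M2=495/52, M3=-685/52, M4=0
seg 0: a=-5, c=M0/2=0, d=(M1−M0)/(6·3)=-203/936, b=Δ0−h0·(2M0+M1)/6=1025/312
seg 1: a=-1, c=M1/2=-203/104, d=(M2−M1)/(6·2)=349/312, b=Δ1−h1·(2M1+M2)/6=-401/156
seg 2: a=-5, c=M2/2=495/104, d=(M3−M2)/(6·2)=-295/156, b=Δ2−h2·(2M2+M3)/6=475/156
seg 3: a=5, c=M3/2=-685/104, d=(M4−M3)/(6·1)=685/312, b=Δ3−h3·(2M3+M4)/6=-95/156
t_q=6 → seg 2, τ=1; S=-5+475/156·τ+495/104·τ²+-295/156·τ³=95/104

  seg 0: a=-5 b=1025/312 c=0 d=-203/936
  seg 1: a=-1 b=-401/156 c=-203/104 d=349/312
  seg 2: a=-5 b=475/156 c=495/104 d=-295/156
  seg 3: a=5 b=-95/156 c=-685/104 d=685/312
S(6) = 95/104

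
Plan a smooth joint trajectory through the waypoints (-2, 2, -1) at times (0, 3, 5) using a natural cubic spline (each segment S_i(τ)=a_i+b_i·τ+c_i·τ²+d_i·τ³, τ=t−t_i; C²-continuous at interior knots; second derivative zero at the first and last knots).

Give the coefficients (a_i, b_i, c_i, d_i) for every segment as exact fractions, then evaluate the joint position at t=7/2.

Δ: Δ0=4/3, Δ1=-3/2
row 1: diag=10, rhs=-17; c'=1/5, d'=-17/10
back: M1=-17/10
M: M0=0, M1=-17/10, M2=0
seg 0: a=-2, c=M0/2=0, d=(M1−M0)/(6·3)=-17/180, b=Δ0−h0·(2M0+M1)/6=131/60
seg 1: a=2, c=M1/2=-17/20, d=(M2−M1)/(6·2)=17/120, b=Δ1−h1·(2M1+M2)/6=-11/30
t_q=7/2 → seg 1, τ=1/2; S=2+-11/30·τ+-17/20·τ²+17/120·τ³=519/320

  seg 0: a=-2 b=131/60 c=0 d=-17/180
  seg 1: a=2 b=-11/30 c=-17/20 d=17/120
S(7/2) = 519/320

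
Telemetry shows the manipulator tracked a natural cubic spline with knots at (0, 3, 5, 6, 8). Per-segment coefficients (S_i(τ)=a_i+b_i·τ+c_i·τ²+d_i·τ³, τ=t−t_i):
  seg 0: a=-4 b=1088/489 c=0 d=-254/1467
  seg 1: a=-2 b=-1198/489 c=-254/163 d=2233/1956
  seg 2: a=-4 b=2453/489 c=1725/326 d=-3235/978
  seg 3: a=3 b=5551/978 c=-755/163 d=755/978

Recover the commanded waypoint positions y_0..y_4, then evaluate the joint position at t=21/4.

y_0=-4 y_1=-2 y_2=-4 y_3=3 y_4=2
S(21/4) = -51469/20864

y_0 = S_0(0) = a_0 = -4
y_1 = S_1(0) = a_1 = -2
y_2 = S_2(0) = a_2 = -4
y_3 = S_3(0) = a_3 = 3
y_4 = S_3(2) = 2
t_q=21/4 is in segment 2 (τ=1/4); S_2(τ)=-51469/20864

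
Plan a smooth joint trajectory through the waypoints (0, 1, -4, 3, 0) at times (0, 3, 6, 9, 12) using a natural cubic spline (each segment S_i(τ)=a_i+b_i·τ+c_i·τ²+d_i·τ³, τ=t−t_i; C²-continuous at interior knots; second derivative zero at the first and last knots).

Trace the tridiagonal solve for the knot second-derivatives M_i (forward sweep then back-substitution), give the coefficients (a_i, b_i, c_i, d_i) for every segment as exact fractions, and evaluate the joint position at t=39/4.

  seg 0: a=0 b=17/14 c=0 d=-37/378
  seg 1: a=1 b=-10/7 c=-37/42 d=101/378
  seg 2: a=-4 b=1/2 c=32/21 d=-115/378
  seg 3: a=3 b=10/7 c=-17/14 d=17/126
S(39/4) = 441/128

Δ: Δ0=1/3, Δ1=-5/3, Δ2=7/3, Δ3=-1
row 1: diag=12, rhs=-12; c'=1/4, d'=-1
row 2: denom=12−3·1/4=45/4; d'=(24−3·-1)/(45/4)=12/5
row 3: denom=12−3·4/15=56/5; d'=(-20−3·12/5)/(56/5)=-17/7
back: M3=-17/7
back: M2=12/5−4/15·-17/7=64/21
back: M1=-1−1/4·64/21=-37/21
M: M0=0, M1=-37/21, M2=64/21, M3=-17/7, M4=0
seg 0: a=0, c=M0/2=0, d=(M1−M0)/(6·3)=-37/378, b=Δ0−h0·(2M0+M1)/6=17/14
seg 1: a=1, c=M1/2=-37/42, d=(M2−M1)/(6·3)=101/378, b=Δ1−h1·(2M1+M2)/6=-10/7
seg 2: a=-4, c=M2/2=32/21, d=(M3−M2)/(6·3)=-115/378, b=Δ2−h2·(2M2+M3)/6=1/2
seg 3: a=3, c=M3/2=-17/14, d=(M4−M3)/(6·3)=17/126, b=Δ3−h3·(2M3+M4)/6=10/7
t_q=39/4 → seg 3, τ=3/4; S=3+10/7·τ+-17/14·τ²+17/126·τ³=441/128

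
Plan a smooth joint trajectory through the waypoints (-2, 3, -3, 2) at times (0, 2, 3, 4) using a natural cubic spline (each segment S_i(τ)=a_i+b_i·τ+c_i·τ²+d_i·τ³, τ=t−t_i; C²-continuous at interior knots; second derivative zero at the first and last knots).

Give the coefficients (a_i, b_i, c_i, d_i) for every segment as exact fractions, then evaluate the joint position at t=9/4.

Δ: Δ0=5/2, Δ1=-6, Δ2=5
row 1: diag=6, rhs=-51; c'=1/6, d'=-17/2
row 2: denom=4−1·1/6=23/6; d'=(66−1·-17/2)/(23/6)=447/23
back: M2=447/23
back: M1=-17/2−1/6·447/23=-270/23
M: M0=0, M1=-270/23, M2=447/23, M3=0
seg 0: a=-2, c=M0/2=0, d=(M1−M0)/(6·2)=-45/46, b=Δ0−h0·(2M0+M1)/6=295/46
seg 1: a=3, c=M1/2=-135/23, d=(M2−M1)/(6·1)=239/46, b=Δ1−h1·(2M1+M2)/6=-245/46
seg 2: a=-3, c=M2/2=447/46, d=(M3−M2)/(6·1)=-149/46, b=Δ2−h2·(2M2+M3)/6=-34/23
t_q=9/4 → seg 1, τ=1/4; S=3+-245/46·τ+-135/23·τ²+239/46·τ³=177/128

  seg 0: a=-2 b=295/46 c=0 d=-45/46
  seg 1: a=3 b=-245/46 c=-135/23 d=239/46
  seg 2: a=-3 b=-34/23 c=447/46 d=-149/46
S(9/4) = 177/128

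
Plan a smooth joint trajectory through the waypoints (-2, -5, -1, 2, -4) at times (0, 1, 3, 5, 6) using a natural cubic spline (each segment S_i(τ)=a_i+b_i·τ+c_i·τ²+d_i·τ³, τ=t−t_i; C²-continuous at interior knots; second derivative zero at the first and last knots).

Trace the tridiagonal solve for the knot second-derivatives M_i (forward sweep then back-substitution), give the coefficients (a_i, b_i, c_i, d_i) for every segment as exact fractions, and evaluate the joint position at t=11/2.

  seg 0: a=-2 b=-229/60 c=0 d=49/60
  seg 1: a=-5 b=-41/30 c=49/20 d=-23/60
  seg 2: a=-1 b=23/6 c=3/20 d=-79/120
  seg 3: a=2 b=-52/15 c=-19/5 d=19/15
S(11/2) = -21/40

Δ: Δ0=-3, Δ1=2, Δ2=3/2, Δ3=-6
row 1: diag=6, rhs=30; c'=1/3, d'=5
row 2: denom=8−2·1/3=22/3; d'=(-3−2·5)/(22/3)=-39/22
row 3: denom=6−2·3/11=60/11; d'=(-45−2·-39/22)/(60/11)=-38/5
back: M3=-38/5
back: M2=-39/22−3/11·-38/5=3/10
back: M1=5−1/3·3/10=49/10
M: M0=0, M1=49/10, M2=3/10, M3=-38/5, M4=0
seg 0: a=-2, c=M0/2=0, d=(M1−M0)/(6·1)=49/60, b=Δ0−h0·(2M0+M1)/6=-229/60
seg 1: a=-5, c=M1/2=49/20, d=(M2−M1)/(6·2)=-23/60, b=Δ1−h1·(2M1+M2)/6=-41/30
seg 2: a=-1, c=M2/2=3/20, d=(M3−M2)/(6·2)=-79/120, b=Δ2−h2·(2M2+M3)/6=23/6
seg 3: a=2, c=M3/2=-19/5, d=(M4−M3)/(6·1)=19/15, b=Δ3−h3·(2M3+M4)/6=-52/15
t_q=11/2 → seg 3, τ=1/2; S=2+-52/15·τ+-19/5·τ²+19/15·τ³=-21/40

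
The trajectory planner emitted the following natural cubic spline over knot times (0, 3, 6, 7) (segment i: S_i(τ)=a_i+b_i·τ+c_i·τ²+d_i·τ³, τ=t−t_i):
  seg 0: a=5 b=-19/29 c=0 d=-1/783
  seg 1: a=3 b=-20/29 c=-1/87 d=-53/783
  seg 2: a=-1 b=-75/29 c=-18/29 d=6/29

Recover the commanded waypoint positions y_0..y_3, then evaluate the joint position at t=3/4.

y_0=5 y_1=3 y_2=-1 y_3=-4
S(3/4) = 8367/1856

y_0 = S_0(0) = a_0 = 5
y_1 = S_1(0) = a_1 = 3
y_2 = S_2(0) = a_2 = -1
y_3 = S_2(1) = -4
t_q=3/4 is in segment 0 (τ=3/4); S_0(τ)=8367/1856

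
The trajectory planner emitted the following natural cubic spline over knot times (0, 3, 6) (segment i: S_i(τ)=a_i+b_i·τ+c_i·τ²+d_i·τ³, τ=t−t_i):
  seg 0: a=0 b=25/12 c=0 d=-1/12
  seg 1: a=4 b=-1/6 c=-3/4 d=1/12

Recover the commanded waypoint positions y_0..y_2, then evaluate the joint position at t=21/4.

y_0=0 y_1=4 y_2=-1
S(21/4) = 199/256

y_0 = S_0(0) = a_0 = 0
y_1 = S_1(0) = a_1 = 4
y_2 = S_1(3) = -1
t_q=21/4 is in segment 1 (τ=9/4); S_1(τ)=199/256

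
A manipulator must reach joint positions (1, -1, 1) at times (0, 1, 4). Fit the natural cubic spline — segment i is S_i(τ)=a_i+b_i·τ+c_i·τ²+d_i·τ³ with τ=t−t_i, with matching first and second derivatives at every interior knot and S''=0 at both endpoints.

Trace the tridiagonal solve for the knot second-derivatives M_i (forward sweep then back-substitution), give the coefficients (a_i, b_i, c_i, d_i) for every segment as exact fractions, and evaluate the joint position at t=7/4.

  seg 0: a=1 b=-7/3 c=0 d=1/3
  seg 1: a=-1 b=-4/3 c=1 d=-1/9
S(7/4) = -95/64

Δ: Δ0=-2, Δ1=2/3
row 1: diag=8, rhs=16; c'=3/8, d'=2
back: M1=2
M: M0=0, M1=2, M2=0
seg 0: a=1, c=M0/2=0, d=(M1−M0)/(6·1)=1/3, b=Δ0−h0·(2M0+M1)/6=-7/3
seg 1: a=-1, c=M1/2=1, d=(M2−M1)/(6·3)=-1/9, b=Δ1−h1·(2M1+M2)/6=-4/3
t_q=7/4 → seg 1, τ=3/4; S=-1+-4/3·τ+1·τ²+-1/9·τ³=-95/64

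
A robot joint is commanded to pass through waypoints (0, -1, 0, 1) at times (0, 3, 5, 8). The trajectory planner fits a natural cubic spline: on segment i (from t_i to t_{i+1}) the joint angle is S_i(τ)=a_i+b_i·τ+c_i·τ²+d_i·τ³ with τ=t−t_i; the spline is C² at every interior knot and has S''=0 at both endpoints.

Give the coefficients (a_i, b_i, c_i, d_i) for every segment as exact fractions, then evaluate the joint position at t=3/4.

  seg 0: a=0 b=-29/48 c=0 d=13/432
  seg 1: a=-1 b=5/24 c=13/48 d=-1/16
  seg 2: a=0 b=13/24 c=-5/48 d=5/432
S(3/4) = -451/1024

Δ: Δ0=-1/3, Δ1=1/2, Δ2=1/3
row 1: diag=10, rhs=5; c'=1/5, d'=1/2
row 2: denom=10−2·1/5=48/5; d'=(-1−2·1/2)/(48/5)=-5/24
back: M2=-5/24
back: M1=1/2−1/5·-5/24=13/24
M: M0=0, M1=13/24, M2=-5/24, M3=0
seg 0: a=0, c=M0/2=0, d=(M1−M0)/(6·3)=13/432, b=Δ0−h0·(2M0+M1)/6=-29/48
seg 1: a=-1, c=M1/2=13/48, d=(M2−M1)/(6·2)=-1/16, b=Δ1−h1·(2M1+M2)/6=5/24
seg 2: a=0, c=M2/2=-5/48, d=(M3−M2)/(6·3)=5/432, b=Δ2−h2·(2M2+M3)/6=13/24
t_q=3/4 → seg 0, τ=3/4; S=0+-29/48·τ+0·τ²+13/432·τ³=-451/1024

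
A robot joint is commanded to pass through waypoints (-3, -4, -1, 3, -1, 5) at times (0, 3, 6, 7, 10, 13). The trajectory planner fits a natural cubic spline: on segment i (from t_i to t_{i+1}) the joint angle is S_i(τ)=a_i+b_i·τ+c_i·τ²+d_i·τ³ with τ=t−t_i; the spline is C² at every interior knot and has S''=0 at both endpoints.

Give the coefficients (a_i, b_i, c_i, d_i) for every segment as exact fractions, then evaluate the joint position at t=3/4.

Δ: Δ0=-1/3, Δ1=1, Δ2=4, Δ3=-4/3, Δ4=2
row 1: diag=12, rhs=8; c'=1/4, d'=2/3
row 2: denom=8−3·1/4=29/4; d'=(18−3·2/3)/(29/4)=64/29
row 3: denom=8−1·4/29=228/29; d'=(-32−1·64/29)/(228/29)=-248/57
row 4: denom=12−3·29/76=825/76; d'=(20−3·-248/57)/(825/76)=2512/825
back: M4=2512/825
back: M3=-248/57−29/76·2512/825=-1516/275
back: M2=64/29−4/29·-1516/275=816/275
back: M1=2/3−1/4·816/275=-62/825
M: M0=0, M1=-62/825, M2=816/275, M3=-1516/275, M4=2512/825, M5=0
seg 0: a=-3, c=M0/2=0, d=(M1−M0)/(6·3)=-31/7425, b=Δ0−h0·(2M0+M1)/6=-244/825
seg 1: a=-4, c=M1/2=-31/825, d=(M2−M1)/(6·3)=251/1485, b=Δ1−h1·(2M1+M2)/6=-337/825
seg 2: a=-1, c=M2/2=408/275, d=(M3−M2)/(6·1)=-106/75, b=Δ2−h2·(2M2+M3)/6=3242/825
seg 3: a=3, c=M3/2=-758/275, d=(M4−M3)/(6·3)=706/1485, b=Δ3−h3·(2M3+M4)/6=2192/825
seg 4: a=-1, c=M4/2=1256/825, d=(M5−M4)/(6·3)=-1256/7425, b=Δ4−h4·(2M4+M5)/6=-862/825
t_q=3/4 → seg 0, τ=3/4; S=-3+-244/825·τ+0·τ²+-31/7425·τ³=-11347/3520

  seg 0: a=-3 b=-244/825 c=0 d=-31/7425
  seg 1: a=-4 b=-337/825 c=-31/825 d=251/1485
  seg 2: a=-1 b=3242/825 c=408/275 d=-106/75
  seg 3: a=3 b=2192/825 c=-758/275 d=706/1485
  seg 4: a=-1 b=-862/825 c=1256/825 d=-1256/7425
S(3/4) = -11347/3520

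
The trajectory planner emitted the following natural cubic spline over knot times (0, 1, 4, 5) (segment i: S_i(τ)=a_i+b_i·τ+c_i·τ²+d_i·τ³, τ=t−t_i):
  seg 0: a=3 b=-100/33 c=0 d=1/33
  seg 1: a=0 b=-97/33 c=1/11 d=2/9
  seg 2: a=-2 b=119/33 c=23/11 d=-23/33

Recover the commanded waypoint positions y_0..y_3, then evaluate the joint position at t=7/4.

y_0 = S_0(0) = a_0 = 3
y_1 = S_1(0) = a_1 = 0
y_2 = S_2(0) = a_2 = -2
y_3 = S_2(1) = 3
t_q=7/4 is in segment 1 (τ=3/4); S_1(τ)=-725/352

y_0=3 y_1=0 y_2=-2 y_3=3
S(7/4) = -725/352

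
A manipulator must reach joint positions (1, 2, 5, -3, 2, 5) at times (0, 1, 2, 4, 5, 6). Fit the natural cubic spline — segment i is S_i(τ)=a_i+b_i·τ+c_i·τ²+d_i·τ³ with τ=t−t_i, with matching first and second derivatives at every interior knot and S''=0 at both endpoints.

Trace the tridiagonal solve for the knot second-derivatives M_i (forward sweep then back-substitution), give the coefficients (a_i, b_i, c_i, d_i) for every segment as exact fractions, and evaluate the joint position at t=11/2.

Δ: Δ0=1, Δ1=3, Δ2=-4, Δ3=5, Δ4=3
row 1: diag=4, rhs=12; c'=1/4, d'=3
row 2: denom=6−1·1/4=23/4; d'=(-42−1·3)/(23/4)=-180/23
row 3: denom=6−2·8/23=122/23; d'=(54−2·-180/23)/(122/23)=801/61
row 4: denom=4−1·23/122=465/122; d'=(-12−1·801/61)/(465/122)=-1022/155
back: M4=-1022/155
back: M3=801/61−23/122·-1022/155=2228/155
back: M2=-180/23−8/23·2228/155=-1988/155
back: M1=3−1/4·-1988/155=962/155
M: M0=0, M1=962/155, M2=-1988/155, M3=2228/155, M4=-1022/155, M5=0
seg 0: a=1, c=M0/2=0, d=(M1−M0)/(6·1)=481/465, b=Δ0−h0·(2M0+M1)/6=-16/465
seg 1: a=2, c=M1/2=481/155, d=(M2−M1)/(6·1)=-295/93, b=Δ1−h1·(2M1+M2)/6=1427/465
seg 2: a=5, c=M2/2=-994/155, d=(M3−M2)/(6·2)=34/15, b=Δ2−h2·(2M2+M3)/6=-112/465
seg 3: a=-3, c=M3/2=1114/155, d=(M4−M3)/(6·1)=-325/93, b=Δ3−h3·(2M3+M4)/6=608/465
seg 4: a=2, c=M4/2=-511/155, d=(M5−M4)/(6·1)=511/465, b=Δ4−h4·(2M4+M5)/6=2417/465
t_q=11/2 → seg 4, τ=1/2; S=2+2417/465·τ+-511/155·τ²+511/465·τ³=4851/1240

  seg 0: a=1 b=-16/465 c=0 d=481/465
  seg 1: a=2 b=1427/465 c=481/155 d=-295/93
  seg 2: a=5 b=-112/465 c=-994/155 d=34/15
  seg 3: a=-3 b=608/465 c=1114/155 d=-325/93
  seg 4: a=2 b=2417/465 c=-511/155 d=511/465
S(11/2) = 4851/1240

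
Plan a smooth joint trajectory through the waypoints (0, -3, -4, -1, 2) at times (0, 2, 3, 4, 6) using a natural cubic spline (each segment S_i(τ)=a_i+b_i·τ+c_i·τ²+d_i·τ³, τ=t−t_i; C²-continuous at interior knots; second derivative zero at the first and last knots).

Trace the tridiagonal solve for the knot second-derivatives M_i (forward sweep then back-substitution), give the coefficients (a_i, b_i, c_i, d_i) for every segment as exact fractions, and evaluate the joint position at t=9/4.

Δ: Δ0=-3/2, Δ1=-1, Δ2=3, Δ3=3/2
row 1: diag=6, rhs=3; c'=1/6, d'=1/2
row 2: denom=4−1·1/6=23/6; d'=(24−1·1/2)/(23/6)=141/23
row 3: denom=6−1·6/23=132/23; d'=(-9−1·141/23)/(132/23)=-29/11
back: M3=-29/11
back: M2=141/23−6/23·-29/11=75/11
back: M1=1/2−1/6·75/11=-7/11
M: M0=0, M1=-7/11, M2=75/11, M3=-29/11, M4=0
seg 0: a=0, c=M0/2=0, d=(M1−M0)/(6·2)=-7/132, b=Δ0−h0·(2M0+M1)/6=-85/66
seg 1: a=-3, c=M1/2=-7/22, d=(M2−M1)/(6·1)=41/33, b=Δ1−h1·(2M1+M2)/6=-127/66
seg 2: a=-4, c=M2/2=75/22, d=(M3−M2)/(6·1)=-52/33, b=Δ2−h2·(2M2+M3)/6=7/6
seg 3: a=-1, c=M3/2=-29/22, d=(M4−M3)/(6·2)=29/132, b=Δ3−h3·(2M3+M4)/6=215/66
t_q=9/4 → seg 1, τ=1/4; S=-3+-127/66·τ+-7/22·τ²+41/33·τ³=-2451/704

  seg 0: a=0 b=-85/66 c=0 d=-7/132
  seg 1: a=-3 b=-127/66 c=-7/22 d=41/33
  seg 2: a=-4 b=7/6 c=75/22 d=-52/33
  seg 3: a=-1 b=215/66 c=-29/22 d=29/132
S(9/4) = -2451/704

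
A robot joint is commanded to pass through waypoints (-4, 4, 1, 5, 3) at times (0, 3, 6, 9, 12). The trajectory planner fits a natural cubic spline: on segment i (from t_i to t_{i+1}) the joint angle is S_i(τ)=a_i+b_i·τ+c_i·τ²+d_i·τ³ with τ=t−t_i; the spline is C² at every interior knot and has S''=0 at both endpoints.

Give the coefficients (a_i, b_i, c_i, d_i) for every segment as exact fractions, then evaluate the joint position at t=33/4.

  seg 0: a=-4 b=647/168 c=0 d=-199/1512
  seg 1: a=4 b=25/84 c=-199/168 d=379/1512
  seg 2: a=1 b=-1/24 c=15/14 d=-103/504
  seg 3: a=5 b=73/84 c=-43/56 d=43/504
S(33/4) = 14345/3584

Δ: Δ0=8/3, Δ1=-1, Δ2=4/3, Δ3=-2/3
row 1: diag=12, rhs=-22; c'=1/4, d'=-11/6
row 2: denom=12−3·1/4=45/4; d'=(14−3·-11/6)/(45/4)=26/15
row 3: denom=12−3·4/15=56/5; d'=(-12−3·26/15)/(56/5)=-43/28
back: M3=-43/28
back: M2=26/15−4/15·-43/28=15/7
back: M1=-11/6−1/4·15/7=-199/84
M: M0=0, M1=-199/84, M2=15/7, M3=-43/28, M4=0
seg 0: a=-4, c=M0/2=0, d=(M1−M0)/(6·3)=-199/1512, b=Δ0−h0·(2M0+M1)/6=647/168
seg 1: a=4, c=M1/2=-199/168, d=(M2−M1)/(6·3)=379/1512, b=Δ1−h1·(2M1+M2)/6=25/84
seg 2: a=1, c=M2/2=15/14, d=(M3−M2)/(6·3)=-103/504, b=Δ2−h2·(2M2+M3)/6=-1/24
seg 3: a=5, c=M3/2=-43/56, d=(M4−M3)/(6·3)=43/504, b=Δ3−h3·(2M3+M4)/6=73/84
t_q=33/4 → seg 2, τ=9/4; S=1+-1/24·τ+15/14·τ²+-103/504·τ³=14345/3584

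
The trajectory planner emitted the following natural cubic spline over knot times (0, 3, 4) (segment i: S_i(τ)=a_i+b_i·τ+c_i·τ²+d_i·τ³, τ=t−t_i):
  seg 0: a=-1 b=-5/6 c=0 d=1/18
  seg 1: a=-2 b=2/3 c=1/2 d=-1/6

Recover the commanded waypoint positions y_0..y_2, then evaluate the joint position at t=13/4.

y_0 = S_0(0) = a_0 = -1
y_1 = S_1(0) = a_1 = -2
y_2 = S_1(1) = -1
t_q=13/4 is in segment 1 (τ=1/4); S_1(τ)=-231/128

y_0=-1 y_1=-2 y_2=-1
S(13/4) = -231/128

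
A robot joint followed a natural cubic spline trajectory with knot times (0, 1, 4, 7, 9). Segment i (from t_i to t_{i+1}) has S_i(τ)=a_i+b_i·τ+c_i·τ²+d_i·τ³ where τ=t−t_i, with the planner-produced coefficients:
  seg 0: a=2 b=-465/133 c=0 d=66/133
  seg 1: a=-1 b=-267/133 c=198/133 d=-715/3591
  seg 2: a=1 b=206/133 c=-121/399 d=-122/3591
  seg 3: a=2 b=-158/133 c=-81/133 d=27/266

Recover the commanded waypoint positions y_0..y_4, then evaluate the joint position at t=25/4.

y_0=2 y_1=-1 y_2=1 y_3=2 y_4=-2
S(25/4) = 10907/4256

y_0 = S_0(0) = a_0 = 2
y_1 = S_1(0) = a_1 = -1
y_2 = S_2(0) = a_2 = 1
y_3 = S_3(0) = a_3 = 2
y_4 = S_3(2) = -2
t_q=25/4 is in segment 2 (τ=9/4); S_2(τ)=10907/4256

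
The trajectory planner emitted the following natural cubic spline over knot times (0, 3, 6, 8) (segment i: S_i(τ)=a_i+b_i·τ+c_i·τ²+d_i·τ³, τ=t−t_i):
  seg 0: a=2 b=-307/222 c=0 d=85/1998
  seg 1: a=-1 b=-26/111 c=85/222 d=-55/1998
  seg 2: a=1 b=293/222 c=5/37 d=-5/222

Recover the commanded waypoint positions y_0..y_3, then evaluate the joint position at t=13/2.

y_0 = S_0(0) = a_0 = 2
y_1 = S_1(0) = a_1 = -1
y_2 = S_2(0) = a_2 = 1
y_3 = S_2(2) = 4
t_q=13/2 is in segment 2 (τ=1/2); S_2(τ)=1001/592

y_0=2 y_1=-1 y_2=1 y_3=4
S(13/2) = 1001/592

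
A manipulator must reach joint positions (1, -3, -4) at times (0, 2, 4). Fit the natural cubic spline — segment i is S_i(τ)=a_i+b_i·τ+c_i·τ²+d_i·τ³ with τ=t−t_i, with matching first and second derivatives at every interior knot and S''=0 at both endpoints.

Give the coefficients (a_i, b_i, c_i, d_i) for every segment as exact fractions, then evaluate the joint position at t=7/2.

Δ: Δ0=-2, Δ1=-1/2
row 1: diag=8, rhs=9; c'=1/4, d'=9/8
back: M1=9/8
M: M0=0, M1=9/8, M2=0
seg 0: a=1, c=M0/2=0, d=(M1−M0)/(6·2)=3/32, b=Δ0−h0·(2M0+M1)/6=-19/8
seg 1: a=-3, c=M1/2=9/16, d=(M2−M1)/(6·2)=-3/32, b=Δ1−h1·(2M1+M2)/6=-5/4
t_q=7/2 → seg 1, τ=3/2; S=-3+-5/4·τ+9/16·τ²+-3/32·τ³=-1005/256

  seg 0: a=1 b=-19/8 c=0 d=3/32
  seg 1: a=-3 b=-5/4 c=9/16 d=-3/32
S(7/2) = -1005/256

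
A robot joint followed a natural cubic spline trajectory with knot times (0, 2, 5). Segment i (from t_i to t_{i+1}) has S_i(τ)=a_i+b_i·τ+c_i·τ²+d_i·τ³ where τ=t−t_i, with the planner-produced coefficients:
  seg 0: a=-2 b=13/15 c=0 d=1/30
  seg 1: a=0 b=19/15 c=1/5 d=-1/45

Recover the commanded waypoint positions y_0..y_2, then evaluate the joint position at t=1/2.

y_0 = S_0(0) = a_0 = -2
y_1 = S_1(0) = a_1 = 0
y_2 = S_1(3) = 5
t_q=1/2 is in segment 0 (τ=1/2); S_0(τ)=-25/16

y_0=-2 y_1=0 y_2=5
S(1/2) = -25/16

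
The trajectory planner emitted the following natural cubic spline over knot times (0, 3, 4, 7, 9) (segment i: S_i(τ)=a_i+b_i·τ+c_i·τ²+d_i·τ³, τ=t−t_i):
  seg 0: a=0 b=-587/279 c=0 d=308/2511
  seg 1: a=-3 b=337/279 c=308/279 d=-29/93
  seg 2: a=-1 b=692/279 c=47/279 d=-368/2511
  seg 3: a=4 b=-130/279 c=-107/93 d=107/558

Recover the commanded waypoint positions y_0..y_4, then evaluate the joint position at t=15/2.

y_0=0 y_1=-3 y_2=-1 y_3=4 y_4=0
S(15/2) = 5213/1488

y_0 = S_0(0) = a_0 = 0
y_1 = S_1(0) = a_1 = -3
y_2 = S_2(0) = a_2 = -1
y_3 = S_3(0) = a_3 = 4
y_4 = S_3(2) = 0
t_q=15/2 is in segment 3 (τ=1/2); S_3(τ)=5213/1488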